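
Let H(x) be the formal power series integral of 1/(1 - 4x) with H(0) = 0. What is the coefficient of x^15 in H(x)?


1/(1 - 4x) = sum_{k>=0} 4^k x^k. Integrating termwise with H(0) = 0:
H(x) = sum_{k>=0} 4^k x^(k+1) / (k+1) = sum_{m>=1} 4^(m-1) x^m / m.
For m = 15: 4^14/15 = 268435456/15 = 268435456/15.

268435456/15


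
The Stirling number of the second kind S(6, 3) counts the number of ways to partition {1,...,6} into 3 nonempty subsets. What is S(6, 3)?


Using the explicit formula S(n,k) = (1/k!) sum_{j=0}^{k} (-1)^(k-j) C(k,j) j^n:
S(6, 3) = 90
Equivalently, S(n,k) is n! times the coefficient of x^n in the EGF (e^x - 1)^k / k!.

90


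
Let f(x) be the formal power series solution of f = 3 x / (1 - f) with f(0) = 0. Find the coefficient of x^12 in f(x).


Apply Lagrange inversion: f = 3 x * phi(f) with phi(t) = 1/(1 - t), so
[x^n] f = 3^n * (1/n) [t^(n-1)] phi(t)^n = 3^n * (1/n) [t^(n-1)] (1 - t)^(-n) = 3^n * (1/n) C(2n - 2, n - 1) = 3^n * C_{n-1}.
For n = 12: C_11 = C(22, 11) / 12 = 705432/12 = 58786.
With the 3^12 = 531441 factor, the coefficient is 531441 * 58786 = 31241290626.

31241290626


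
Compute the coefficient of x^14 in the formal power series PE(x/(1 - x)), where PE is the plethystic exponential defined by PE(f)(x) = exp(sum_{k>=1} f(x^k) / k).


For f(x) = x/(1 - x) we have
sum_{k>=1} f(x^k) / k = sum_{k>=1} (1/k) * x^k / (1 - x^k) = sum_{k, m >= 1} x^(k m) / k,
which after exponentiating simplifies to
PE(x/(1 - x)) = prod_{k>=1} 1 / (1 - x^k).
This is the generating function for the partition function p(n), so the coefficient of x^14 is p(14).
Computing p(14) by dynamic programming over parts 1, 2, ..., 14: p(14) = 135.

135


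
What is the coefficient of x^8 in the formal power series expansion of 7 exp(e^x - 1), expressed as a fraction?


exp(e^x - 1) is the exponential generating function for the Bell numbers Bell_k: exp(e^x - 1) = sum_{k>=0} Bell_k x^k / k!.
So the coefficient of x^8 in 7 exp(e^x - 1) is 7 Bell_8 / 8!.
Computing: Bell_8 = 4140 and 8! = 40320, giving
7 * 4140/40320 = 23/32.

23/32


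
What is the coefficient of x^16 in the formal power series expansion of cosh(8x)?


The Maclaurin series is cosh(t) = sum_{m>=0} t^(2m) / (2m)!, so substituting t = 8x, only even powers of x are nonzero, with coefficient of x^(2m) equal to 8^(2m) / (2m)!.
For x^16 the coefficient is 8^16/16! = 281474976710656/20922789888000 = 8589934592/638512875.

8589934592/638512875


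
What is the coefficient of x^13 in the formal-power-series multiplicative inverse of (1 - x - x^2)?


Let the inverse be f(x) = sum_{k>=0} a_k x^k. From f(x) * (1 - x - x^2) = 1 and matching coefficients:
 x^0: a_0 = 1.
 x^1: a_1 - a_0 = 0, so a_1 = 1.
 x^k (k >= 2): a_k - a_{k-1} - a_{k-2} = 0, i.e. a_k = a_{k-1} + a_{k-2}.
This is the Fibonacci-type recurrence shifted so that a_0 = a_1 = 1.
Iterating: a_0=1, a_1=1, a_2=2, a_3=3, a_4=5, a_5=8, a_6=13, a_7=21, a_8=34, a_9=55, ...
a_13 = 377.

377


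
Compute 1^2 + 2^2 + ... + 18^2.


This power sum has a closed form given by Faulhaber's formula
sum_{k=1}^{m} k^p = (1 / (p + 1)) * sum_{j=0}^{p} C(p + 1, j) B_j m^(p + 1 - j),
but for small m direct computation is fastest:
1 + 4 + 9 + 16 + 25 + 36 + 49 + 64 + 81 + 100 + 121 + 144 + 169 + 196 + 225 + 256 + 289 + 324 = 2109.

2109


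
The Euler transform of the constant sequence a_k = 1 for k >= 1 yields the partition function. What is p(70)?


The Euler transform converts the sequence a_k = 1 into the number of integer partitions.
Using the recurrence or dynamic programming:
p(70) = 4087968

4087968


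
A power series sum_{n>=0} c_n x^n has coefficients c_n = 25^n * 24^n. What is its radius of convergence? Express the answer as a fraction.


By the root test (Cauchy-Hadamard), the radius is R = 1 / limsup_n |c_n|^(1/n).
Here |c_n|^(1/n) = (25^n * 24^n)^(1/n) = 25 * 24 = 600 for all n.
So R = 1/600 = 1/600.

1/600


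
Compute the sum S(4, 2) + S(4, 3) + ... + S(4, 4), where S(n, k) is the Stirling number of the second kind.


By definition, S(n, k) counts partitions of an n-set into exactly k nonempty blocks.
Computing row n = 4 for k = 2..4:
S(4, k): 7, 6, 1
Sum = 14.

14


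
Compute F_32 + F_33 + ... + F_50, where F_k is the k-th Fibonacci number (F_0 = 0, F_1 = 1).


Use the identity sum_{k=0}^{N} F_k = F_{N+2} - 1 (which follows from F_{k+2} - F_{k+1} = F_k). Then
sum_{k=32}^{50} F_k = (F_{52} - 1) - (F_{33} - 1) = F_{52} - F_{33}.
Computing: F_{52} = 32951280099, F_{33} = 3524578, so
Sum = 32951280099 - 3524578 = 32947755521.

32947755521


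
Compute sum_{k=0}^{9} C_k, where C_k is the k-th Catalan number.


C_0 through C_9: 1, 1, 2, 5, 14, 42, 132, 429, 1430, 4862
Sum = 1 + 1 + 2 + 5 + 14 + 42 + 132 + 429 + 1430 + 4862
= 6918

6918


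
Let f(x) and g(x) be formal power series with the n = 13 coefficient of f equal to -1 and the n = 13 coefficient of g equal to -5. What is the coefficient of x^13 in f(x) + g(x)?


Addition of formal power series is termwise.
The coefficient of x^13 in f + g = -1 + -5
= -6

-6


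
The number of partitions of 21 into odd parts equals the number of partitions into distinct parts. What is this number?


Computing partitions of 21 into odd parts (1, 3, 5, ...):
Using the generating function prod_{k>=0} 1/(1-x^(2k+1)),
the count is 76

76


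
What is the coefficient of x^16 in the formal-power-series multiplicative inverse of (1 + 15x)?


The inverse is 1/(1 + 15x). Apply the geometric identity 1/(1 - y) = sum_{k>=0} y^k with y = -15x:
1/(1 + 15x) = sum_{k>=0} (-15)^k x^k.
So the coefficient of x^16 is (-15)^16 = 6568408355712890625.

6568408355712890625


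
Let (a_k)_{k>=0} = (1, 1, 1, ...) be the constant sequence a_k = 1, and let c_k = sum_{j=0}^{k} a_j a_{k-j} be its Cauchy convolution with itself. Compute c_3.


Since a_j = 1 for all j >= 0, the convolution sum becomes
c_k = sum_{j=0}^{k} 1 * 1 = 1 * (k + 1).
Equivalently, the generating function of (a_k) is 1/(1 - x) and its square is 1/(1 - x)^2 = sum_{k>=0} 1(k + 1) x^k.
For k = 3: 1 * 4 = 4.

4


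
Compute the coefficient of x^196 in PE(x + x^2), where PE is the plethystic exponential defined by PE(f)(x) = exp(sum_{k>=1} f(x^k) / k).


With f(x) = x + x^2, the exponent is sum_{k>=1} (x^k + x^(2k)) / k = -ln(1 - x) - ln(1 - x^2). Exponentiating:
PE(x + x^2) = 1 / ((1 - x)(1 - x^2)).
This is the generating function for partitions of n into parts of size 1 or 2. The number of 2's can be any j in 0..98, and the rest are 1's, so
[x^196] = floor(196/2) + 1 = 99.

99


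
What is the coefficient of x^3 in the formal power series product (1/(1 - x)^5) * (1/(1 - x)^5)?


Combine the factors: (1/(1 - x)^5) * (1/(1 - x)^5) = 1/(1 - x)^10.
Then use 1/(1 - x)^r = sum_{k>=0} C(k + r - 1, r - 1) x^k with r = 10 and k = 3:
C(12, 9) = 220.

220


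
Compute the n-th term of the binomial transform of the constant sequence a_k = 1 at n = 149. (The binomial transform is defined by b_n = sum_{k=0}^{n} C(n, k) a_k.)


With a_k = 1 for all k, b_n = sum_{k=0}^{n} C(n, k) = 2^n by the binomial theorem.
For n = 149: 2^149 = 713623846352979940529142984724747568191373312.

713623846352979940529142984724747568191373312


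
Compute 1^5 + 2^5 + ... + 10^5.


This power sum has a closed form given by Faulhaber's formula
sum_{k=1}^{m} k^p = (1 / (p + 1)) * sum_{j=0}^{p} C(p + 1, j) B_j m^(p + 1 - j),
but for small m direct computation is fastest:
1 + 32 + 243 + 1024 + 3125 + 7776 + 16807 + 32768 + 59049 + 100000 = 220825.

220825


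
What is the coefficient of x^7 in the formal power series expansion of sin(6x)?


The Maclaurin series is sin(t) = sum_{k>=0} (-1)^k t^(2k+1) / (2k+1)!, so substituting t = 6x, only odd powers of x are nonzero, with coefficient of x^(2k+1) equal to (-1)^k 6^(2k+1) / (2k+1)!.
Write 7 = 2*3 + 1, giving the coefficient (-1)^3 * 6^7 / 7! = -279936/5040 = -1944/35.

-1944/35


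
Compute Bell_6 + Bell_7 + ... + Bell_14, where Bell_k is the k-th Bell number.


Recall Bell_k counts set partitions of a k-set (with Bell_0 = 1 by convention).
Bell_6 through Bell_14: 203, 877, 4140, 21147, 115975, 678570, 4213597, 27644437, 190899322
Sum = 203 + 877 + 4140 + 21147 + 115975 + 678570 + 4213597 + 27644437 + 190899322 = 223578268.

223578268


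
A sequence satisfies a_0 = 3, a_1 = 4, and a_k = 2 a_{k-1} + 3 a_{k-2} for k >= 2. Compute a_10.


The characteristic equation is t^2 - 2 t - 3 = 0, with roots r_1 = 3 and r_2 = -1 (so c_1 = r_1 + r_2, c_2 = -r_1 r_2 as required).
One can use the closed form a_n = A r_1^n + B r_2^n, but direct iteration is more reliable:
a_0 = 3, a_1 = 4, a_2 = 17, a_3 = 46, a_4 = 143, a_5 = 424, a_6 = 1277, a_7 = 3826, a_8 = 11483, a_9 = 34444, a_10 = 103337.
So a_10 = 103337.

103337


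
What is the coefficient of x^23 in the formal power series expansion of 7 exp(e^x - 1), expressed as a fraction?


exp(e^x - 1) is the exponential generating function for the Bell numbers Bell_k: exp(e^x - 1) = sum_{k>=0} Bell_k x^k / k!.
So the coefficient of x^23 in 7 exp(e^x - 1) is 7 Bell_23 / 23!.
Computing: Bell_23 = 44152005855084346 and 23! = 25852016738884976640000, giving
7 * 44152005855084346/25852016738884976640000 = 22076002927542173/1846572624206069760000.

22076002927542173/1846572624206069760000


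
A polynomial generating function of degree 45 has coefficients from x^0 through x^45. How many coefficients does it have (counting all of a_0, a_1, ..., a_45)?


A polynomial of degree 45 takes the form a_0 + a_1 x + ... + a_45 x^45.
The number of coefficients is 45 + 1 = 46.

46


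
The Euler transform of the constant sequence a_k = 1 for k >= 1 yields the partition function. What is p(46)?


The Euler transform converts the sequence a_k = 1 into the number of integer partitions.
Using the recurrence or dynamic programming:
p(46) = 105558

105558


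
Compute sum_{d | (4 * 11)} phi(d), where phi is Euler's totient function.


First, 4 * 11 = 44. One classical identity is sum_{d | n} phi(d) = n (each k in [1, n] has a unique gcd with n, and among the k's with gcd(k, n) = n/d there are phi(d) of them). So the sum equals 44. We also verify directly:
Divisors of 44: 1, 2, 4, 11, 22, 44.
phi values: 1, 1, 2, 10, 10, 20.
Sum = 44.

44


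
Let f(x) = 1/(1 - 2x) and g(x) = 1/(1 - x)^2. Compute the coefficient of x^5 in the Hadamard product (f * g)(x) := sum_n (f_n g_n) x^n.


f has coefficients f_k = 2^k. For g = 1/(1 - x)^2 the coefficient is g_k = C(k + 1, 1) = k + 1. The Hadamard coefficient is (f * g)_k = 2^k * (k + 1).
For k = 5: 2^5 * 6 = 32 * 6 = 192.

192


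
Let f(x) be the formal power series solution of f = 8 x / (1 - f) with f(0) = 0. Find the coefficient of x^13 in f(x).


Apply Lagrange inversion: f = 8 x * phi(f) with phi(t) = 1/(1 - t), so
[x^n] f = 8^n * (1/n) [t^(n-1)] phi(t)^n = 8^n * (1/n) [t^(n-1)] (1 - t)^(-n) = 8^n * (1/n) C(2n - 2, n - 1) = 8^n * C_{n-1}.
For n = 13: C_12 = C(24, 12) / 13 = 2704156/13 = 208012.
With the 8^13 = 549755813888 factor, the coefficient is 549755813888 * 208012 = 114355806358470656.

114355806358470656


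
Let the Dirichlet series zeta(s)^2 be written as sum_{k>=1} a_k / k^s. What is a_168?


The Dirichlet convolution of the constant function 1 with itself gives (1 * 1)(k) = sum_{d | k} 1 = d(k), the number of positive divisors of k.
Since zeta(s) = sum_{k>=1} 1/k^s, we have zeta(s)^2 = sum_{k>=1} d(k)/k^s, so a_k = d(k).
For k = 168: the divisors are 1, 2, 3, 4, 6, 7, 8, 12, 14, 21, 24, 28, 42, 56, 84, 168.
Count = 16.

16


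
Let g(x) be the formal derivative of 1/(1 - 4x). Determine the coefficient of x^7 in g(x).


Differentiate termwise: d/dx sum_{k>=0} 4^k x^k = sum_{k>=1} k 4^k x^(k-1) = sum_{j>=0} (j+1) 4^(j+1) x^j.
Equivalently, d/dx [1/(1 - 4x)] = 4/(1 - 4x)^2.
For j = 7: 8 * 4^8 = 8 * 65536 = 524288.

524288


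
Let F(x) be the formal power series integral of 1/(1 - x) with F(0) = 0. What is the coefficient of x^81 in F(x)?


1/(1 - x) = sum_{k>=0} x^k. Integrating termwise and using F(0) = 0 gives
F(x) = sum_{k>=0} x^(k+1) / (k+1) = sum_{m>=1} x^m / m = -ln(1 - x).
So the coefficient of x^81 is 1/81 = 1/81.

1/81


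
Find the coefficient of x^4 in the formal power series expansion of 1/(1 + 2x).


Write 1/(1 + c x) = 1/(1 - (-c) x) and apply the geometric-series identity
1/(1 - y) = sum_{k>=0} y^k to get 1/(1 + c x) = sum_{k>=0} (-c)^k x^k.
So the coefficient of x^k is (-c)^k = (-1)^k * c^k.
Here c = 2 and k = 4:
(-2)^4 = 1 * 16 = 16

16


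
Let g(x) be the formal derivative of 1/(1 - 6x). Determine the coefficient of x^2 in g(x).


Differentiate termwise: d/dx sum_{k>=0} 6^k x^k = sum_{k>=1} k 6^k x^(k-1) = sum_{j>=0} (j+1) 6^(j+1) x^j.
Equivalently, d/dx [1/(1 - 6x)] = 6/(1 - 6x)^2.
For j = 2: 3 * 6^3 = 3 * 216 = 648.

648


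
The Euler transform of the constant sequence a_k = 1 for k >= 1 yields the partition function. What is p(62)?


The Euler transform converts the sequence a_k = 1 into the number of integer partitions.
Using the recurrence or dynamic programming:
p(62) = 1300156

1300156


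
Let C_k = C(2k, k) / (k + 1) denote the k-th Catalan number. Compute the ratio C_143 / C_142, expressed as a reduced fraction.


Using C_k = (2k)! / (k! (k+1)!), the ratio C_{k+1}/C_k simplifies to
C_{k+1}/C_k = [(2k+2)! / ((k+1)! (k+2)!)] * [k! (k+1)! / (2k)!]
 = (2k+2)(2k+1) / ((k+1)(k+2)) = 2(2k+1) / (k+2).
For k = 142: 2(2*142 + 1) / (142 + 2) = 570/144 = 95/24.

95/24


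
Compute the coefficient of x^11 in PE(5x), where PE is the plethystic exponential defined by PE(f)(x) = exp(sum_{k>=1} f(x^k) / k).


With f(x) = 5x, the exponent is sum_{k>=1} 5 x^k / k = 5 * (-ln(1 - x)). Exponentiating:
PE(5x) = exp(-5 ln(1 - x)) = 1/(1 - x)^5.
By the negative binomial expansion, [x^n] 1/(1 - x)^5 = C(n + 4, 4).
For n = 11: C(15, 4) = 1365.

1365


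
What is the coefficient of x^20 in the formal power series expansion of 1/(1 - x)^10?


The negative binomial / multiset identity is
1/(1 - x)^r = sum_{k>=0} C(k + r - 1, r - 1) x^k.
Here r = 10 and k = 20, so the coefficient is
C(20 + 9, 9) = C(29, 9)
= 10015005

10015005


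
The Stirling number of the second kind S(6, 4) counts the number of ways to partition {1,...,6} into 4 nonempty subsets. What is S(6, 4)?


Using the explicit formula S(n,k) = (1/k!) sum_{j=0}^{k} (-1)^(k-j) C(k,j) j^n:
S(6, 4) = 65
Equivalently, S(n,k) is n! times the coefficient of x^n in the EGF (e^x - 1)^k / k!.

65


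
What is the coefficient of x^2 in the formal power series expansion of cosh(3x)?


The Maclaurin series is cosh(t) = sum_{m>=0} t^(2m) / (2m)!, so substituting t = 3x, only even powers of x are nonzero, with coefficient of x^(2m) equal to 3^(2m) / (2m)!.
For x^2 the coefficient is 3^2/2! = 9/2 = 9/2.

9/2


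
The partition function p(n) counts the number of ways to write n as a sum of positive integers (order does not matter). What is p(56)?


Using the generating function prod_{k>=1} 1/(1-x^k), we compute p(56).
By dynamic programming over parts 1 through 56:
p(56) = 526823

526823


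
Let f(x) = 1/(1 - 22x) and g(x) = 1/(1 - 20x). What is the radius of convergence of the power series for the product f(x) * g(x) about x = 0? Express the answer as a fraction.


The radius of 1/(1 - 22x) is 1/22 (nearest singularity at x = 1/22), and the radius of 1/(1 - 20x) is 1/20.
The product f(x)*g(x) = 1/((1 - 22x)(1 - 20x)) has singularities at both 1/22 and 1/20, so its radius of convergence is the distance to the nearest one:
min(1/22, 1/20) = 1/22.

1/22


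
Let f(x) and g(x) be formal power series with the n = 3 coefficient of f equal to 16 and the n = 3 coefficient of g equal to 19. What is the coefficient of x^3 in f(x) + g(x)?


Addition of formal power series is termwise.
The coefficient of x^3 in f + g = 16 + 19
= 35

35


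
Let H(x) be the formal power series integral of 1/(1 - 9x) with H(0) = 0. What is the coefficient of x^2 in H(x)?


1/(1 - 9x) = sum_{k>=0} 9^k x^k. Integrating termwise with H(0) = 0:
H(x) = sum_{k>=0} 9^k x^(k+1) / (k+1) = sum_{m>=1} 9^(m-1) x^m / m.
For m = 2: 9^1/2 = 9/2 = 9/2.

9/2


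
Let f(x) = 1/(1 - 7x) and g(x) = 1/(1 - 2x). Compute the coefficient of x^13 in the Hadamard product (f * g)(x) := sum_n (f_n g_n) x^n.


f has coefficients f_k = 7^k and g has coefficients g_k = 2^k, so the Hadamard product has coefficient (f*g)_k = 7^k * 2^k = 14^k.
For k = 13: 14^13 = 793714773254144.

793714773254144


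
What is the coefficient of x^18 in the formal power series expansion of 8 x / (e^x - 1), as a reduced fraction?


The exponential generating function for Bernoulli numbers is
x / (e^x - 1) = sum_{k>=0} B_k x^k / k!.
So the coefficient of x^18 in 8 x / (e^x - 1) is 8 B_18 / 18!.
Computing: B_18 = 43867/798, 18! = 6402373705728000, giving
8 * 43867/798 / 6402373705728000 = 43867/638636777146368000.

43867/638636777146368000


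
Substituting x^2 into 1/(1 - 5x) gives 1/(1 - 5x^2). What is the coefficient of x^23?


Since 1/(1 - 5x^2) only has even powers of x,
the coefficient of x^23 (odd) is 0.

0


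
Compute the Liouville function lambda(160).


The Liouville function is lambda(k) = (-1)^Omega(k), where Omega(k) counts the prime factors of k with multiplicity.
Factoring: 160 = 2 * 2 * 2 * 2 * 2 * 5, so Omega(160) = 6.
lambda(160) = (-1)^6 = 1.

1


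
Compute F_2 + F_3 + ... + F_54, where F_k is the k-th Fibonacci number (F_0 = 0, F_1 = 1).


Use the identity sum_{k=0}^{N} F_k = F_{N+2} - 1 (which follows from F_{k+2} - F_{k+1} = F_k). Then
sum_{k=2}^{54} F_k = (F_{56} - 1) - (F_{3} - 1) = F_{56} - F_{3}.
Computing: F_{56} = 225851433717, F_{3} = 2, so
Sum = 225851433717 - 2 = 225851433715.

225851433715


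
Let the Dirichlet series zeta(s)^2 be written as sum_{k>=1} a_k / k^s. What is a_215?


The Dirichlet convolution of the constant function 1 with itself gives (1 * 1)(k) = sum_{d | k} 1 = d(k), the number of positive divisors of k.
Since zeta(s) = sum_{k>=1} 1/k^s, we have zeta(s)^2 = sum_{k>=1} d(k)/k^s, so a_k = d(k).
For k = 215: the divisors are 1, 5, 43, 215.
Count = 4.

4


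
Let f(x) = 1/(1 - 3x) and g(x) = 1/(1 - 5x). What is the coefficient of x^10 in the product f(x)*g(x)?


The coefficient of x^n in f*g is the Cauchy product: sum_{k=0}^{n} a^k * b^(n-k).
With a=3, b=5, n=10:
sum_{k=0}^{10} 3^k * 5^(10-k)
= 24325489

24325489


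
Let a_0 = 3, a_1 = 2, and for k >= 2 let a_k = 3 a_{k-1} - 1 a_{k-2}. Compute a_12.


Iterating the recurrence forward:
a_0 = 3
a_1 = 2
a_2 = 3*2 - 1*3 = 3
a_3 = 3*3 - 1*2 = 7
a_4 = 3*7 - 1*3 = 18
a_5 = 3*18 - 1*7 = 47
a_6 = 3*47 - 1*18 = 123
a_7 = 3*123 - 1*47 = 322
a_8 = 3*322 - 1*123 = 843
a_9 = 3*843 - 1*322 = 2207
a_10 = 3*2207 - 1*843 = 5778
a_11 = 3*5778 - 1*2207 = 15127
a_12 = 3*15127 - 1*5778 = 39603
So a_12 = 39603.

39603


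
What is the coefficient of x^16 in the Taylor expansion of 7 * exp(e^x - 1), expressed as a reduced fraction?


exp(e^x - 1) = sum_{k>=0} Bell_k x^k / k!, where Bell_k is the k-th Bell number.
So the coefficient of x^16 is 7 * Bell_16 / 16!.
Computing: Bell_16 = 10480142147 and 16! = 20922789888000, giving
7 * 10480142147/20922789888000 = 10480142147/2988969984000.

10480142147/2988969984000


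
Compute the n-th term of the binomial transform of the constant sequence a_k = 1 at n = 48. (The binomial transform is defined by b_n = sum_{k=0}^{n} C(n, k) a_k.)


With a_k = 1 for all k, b_n = sum_{k=0}^{n} C(n, k) = 2^n by the binomial theorem.
For n = 48: 2^48 = 281474976710656.

281474976710656


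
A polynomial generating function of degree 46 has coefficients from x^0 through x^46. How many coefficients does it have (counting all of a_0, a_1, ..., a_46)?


A polynomial of degree 46 takes the form a_0 + a_1 x + ... + a_46 x^46.
The number of coefficients is 46 + 1 = 47.

47


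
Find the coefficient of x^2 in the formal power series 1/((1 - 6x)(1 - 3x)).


By partial fractions or Cauchy convolution:
The coefficient equals sum_{k=0}^{2} 6^k * 3^(2-k).
= 63

63


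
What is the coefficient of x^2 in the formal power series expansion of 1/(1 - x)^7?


The expansion 1/(1 - x)^r = sum_{k>=0} C(k + r - 1, r - 1) x^k follows from the multiset / negative-binomial theorem (or from repeated differentiation of the geometric series).
For r = 7 and k = 2:
C(8, 6) = 40320 / (720 * 2) = 28.

28


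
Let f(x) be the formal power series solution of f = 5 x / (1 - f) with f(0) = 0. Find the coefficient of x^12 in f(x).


Apply Lagrange inversion: f = 5 x * phi(f) with phi(t) = 1/(1 - t), so
[x^n] f = 5^n * (1/n) [t^(n-1)] phi(t)^n = 5^n * (1/n) [t^(n-1)] (1 - t)^(-n) = 5^n * (1/n) C(2n - 2, n - 1) = 5^n * C_{n-1}.
For n = 12: C_11 = C(22, 11) / 12 = 705432/12 = 58786.
With the 5^12 = 244140625 factor, the coefficient is 244140625 * 58786 = 14352050781250.

14352050781250


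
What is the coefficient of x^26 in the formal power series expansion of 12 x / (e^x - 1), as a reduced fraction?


The exponential generating function for Bernoulli numbers is
x / (e^x - 1) = sum_{k>=0} B_k x^k / k!.
So the coefficient of x^26 in 12 x / (e^x - 1) is 12 B_26 / 26!.
Computing: B_26 = 8553103/6, 26! = 403291461126605635584000000, giving
12 * 8553103/6 / 403291461126605635584000000 = 657931/15511210043330985984000000.

657931/15511210043330985984000000


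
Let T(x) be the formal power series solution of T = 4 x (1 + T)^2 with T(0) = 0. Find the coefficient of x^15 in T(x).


Apply the Lagrange inversion formula: if T = 4 x * phi(T) with phi(t) = (1 + t)^2, then [x^n] T = 4^n * (1/n) [t^(n-1)] phi(t)^n = 4^n * (1/n) [t^(n-1)] (1 + t)^(2n) = 4^n * (1/n) C(2n, n-1).
Using the identity C(2n, n-1) = C(2n, n) * n / (n+1), the unscaled factor equals C(2n, n) / (n+1) = C_n, the n-th Catalan number.
For n = 15: C_15 = C(30, 15) / 16 = 155117520/16 = 9694845.
With the 4^15 = 1073741824 factor, the coefficient is 1073741824 * 9694845 = 10409760553697280.

10409760553697280


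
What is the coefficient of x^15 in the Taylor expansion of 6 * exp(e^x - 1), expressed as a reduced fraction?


exp(e^x - 1) = sum_{k>=0} Bell_k x^k / k!, where Bell_k is the k-th Bell number.
So the coefficient of x^15 is 6 * Bell_15 / 15!.
Computing: Bell_15 = 1382958545 and 15! = 1307674368000, giving
6 * 1382958545/1307674368000 = 276591709/43589145600.

276591709/43589145600


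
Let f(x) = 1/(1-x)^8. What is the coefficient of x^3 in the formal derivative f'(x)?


Differentiate: d/dx [ 1/(1-x)^r ] = r / (1-x)^(r+1).
Here r = 8, so f'(x) = 8 / (1-x)^9.
The expansion of 1/(1-x)^(r+1) has coefficient of x^n equal to C(n+r, r).
So the coefficient of x^3 in f'(x) is
8 * C(11, 8) = 8 * 165 = 1320

1320


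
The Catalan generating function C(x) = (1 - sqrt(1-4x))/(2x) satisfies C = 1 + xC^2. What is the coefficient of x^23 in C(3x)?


Substituting x -> 3x scales the n-th coefficient by 3^n, so [x^23] C(3x) = 3^23 * C_23.
C_23 = C(2*23, 23)/(24) = 8233430727600/24 = 343059613650.
So 3^23 * 343059613650 = 94143178827 * 343059613650 = 32296722556173480188550.

32296722556173480188550


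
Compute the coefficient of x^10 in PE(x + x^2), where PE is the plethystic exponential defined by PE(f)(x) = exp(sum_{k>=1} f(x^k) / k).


With f(x) = x + x^2, the exponent is sum_{k>=1} (x^k + x^(2k)) / k = -ln(1 - x) - ln(1 - x^2). Exponentiating:
PE(x + x^2) = 1 / ((1 - x)(1 - x^2)).
This is the generating function for partitions of n into parts of size 1 or 2. The number of 2's can be any j in 0..5, and the rest are 1's, so
[x^10] = floor(10/2) + 1 = 6.

6


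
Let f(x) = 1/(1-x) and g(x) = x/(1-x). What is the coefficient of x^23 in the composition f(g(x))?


First simplify the composition: f(g(x)) = 1/(1 - x/(1-x)) = (1-x)/((1-x) - x) = (1-x)/(1-2x).
Now extract the coefficient. Write (1-x)/(1-2x) = 1/(1-2x) - x/(1-2x).
The coefficient of x^n in 1/(1-2x) is 2^n, and in x/(1-2x) is 2^(n-1) (for n >= 1).
So the coefficient of x^23 is 2^23 - 2^22 = 8388608 - 4194304 = 4194304.

4194304


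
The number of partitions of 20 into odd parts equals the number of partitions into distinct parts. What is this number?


Computing partitions of 20 into odd parts (1, 3, 5, ...):
Using the generating function prod_{k>=0} 1/(1-x^(2k+1)),
the count is 64

64


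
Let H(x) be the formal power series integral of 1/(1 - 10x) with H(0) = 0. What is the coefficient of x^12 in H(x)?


1/(1 - 10x) = sum_{k>=0} 10^k x^k. Integrating termwise with H(0) = 0:
H(x) = sum_{k>=0} 10^k x^(k+1) / (k+1) = sum_{m>=1} 10^(m-1) x^m / m.
For m = 12: 10^11/12 = 100000000000/12 = 25000000000/3.

25000000000/3


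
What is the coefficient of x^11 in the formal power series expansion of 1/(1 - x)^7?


The negative binomial / multiset identity is
1/(1 - x)^r = sum_{k>=0} C(k + r - 1, r - 1) x^k.
Here r = 7 and k = 11, so the coefficient is
C(11 + 6, 6) = C(17, 6)
= 12376

12376


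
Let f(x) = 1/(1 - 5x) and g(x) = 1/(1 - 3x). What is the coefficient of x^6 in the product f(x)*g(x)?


The coefficient of x^n in f*g is the Cauchy product: sum_{k=0}^{n} a^k * b^(n-k).
With a=5, b=3, n=6:
sum_{k=0}^{6} 5^k * 3^(6-k)
= 37969

37969


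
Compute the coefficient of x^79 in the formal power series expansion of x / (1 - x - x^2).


Let f(x) = sum_{k>=0} a_k x^k. Multiplying f(x) * (1 - x - x^2) = x and matching coefficients gives a_0 = 0, a_1 = 1, and a_k = a_{k-1} + a_{k-2} for k >= 2. These are the Fibonacci numbers F_k.
Iterating from F_0 = 0, F_1 = 1:
F_0=0, F_1=1, F_2=1, F_3=2, F_4=3, F_5=5, F_6=8, F_7=13, F_8=21, F_9=34, ...
F_79 = 14472334024676221.

14472334024676221


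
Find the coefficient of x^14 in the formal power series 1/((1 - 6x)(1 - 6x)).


By partial fractions or Cauchy convolution:
The coefficient equals sum_{k=0}^{14} 6^k * 6^(14-k).
= 1175462461440

1175462461440


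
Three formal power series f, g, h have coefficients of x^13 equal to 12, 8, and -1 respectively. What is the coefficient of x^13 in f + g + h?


Series addition is componentwise:
12 + 8 + -1
= 19

19


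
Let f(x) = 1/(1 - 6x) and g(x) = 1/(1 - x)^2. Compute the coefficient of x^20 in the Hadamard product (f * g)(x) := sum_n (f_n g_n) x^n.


f has coefficients f_k = 6^k. For g = 1/(1 - x)^2 the coefficient is g_k = C(k + 1, 1) = k + 1. The Hadamard coefficient is (f * g)_k = 6^k * (k + 1).
For k = 20: 6^20 * 21 = 3656158440062976 * 21 = 76779327241322496.

76779327241322496


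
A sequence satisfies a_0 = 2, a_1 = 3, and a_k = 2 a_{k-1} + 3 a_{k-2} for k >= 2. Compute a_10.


The characteristic equation is t^2 - 2 t - 3 = 0, with roots r_1 = 3 and r_2 = -1 (so c_1 = r_1 + r_2, c_2 = -r_1 r_2 as required).
One can use the closed form a_n = A r_1^n + B r_2^n, but direct iteration is more reliable:
a_0 = 2, a_1 = 3, a_2 = 12, a_3 = 33, a_4 = 102, a_5 = 303, a_6 = 912, a_7 = 2733, a_8 = 8202, a_9 = 24603, a_10 = 73812.
So a_10 = 73812.

73812


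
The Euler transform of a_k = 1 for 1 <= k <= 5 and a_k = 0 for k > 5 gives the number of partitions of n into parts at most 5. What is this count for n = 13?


Partitions of 13 into parts at most 5:
Using generating function (1-x)^(-1)(1-x^2)^(-1)...(1-x^5)^(-1),
the coefficient of x^13 = 57

57


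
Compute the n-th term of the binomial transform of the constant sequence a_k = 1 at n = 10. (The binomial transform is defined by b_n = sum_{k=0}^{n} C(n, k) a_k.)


With a_k = 1 for all k, b_n = sum_{k=0}^{n} C(n, k) = 2^n by the binomial theorem.
For n = 10: 2^10 = 1024.

1024


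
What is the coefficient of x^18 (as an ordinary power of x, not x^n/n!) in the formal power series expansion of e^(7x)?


The exponential series is e^y = sum_{k>=0} y^k / k!. Substituting y = 7x gives
e^(7x) = sum_{k>=0} 7^k x^k / k!.
So the coefficient of x^n is a^n/n! with a = 7, n = 18:
7^18 / 18! = 1628413597910449/6402373705728000 = 33232930569601/130660687872000

33232930569601/130660687872000


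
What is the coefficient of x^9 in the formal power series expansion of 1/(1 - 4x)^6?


The general identity 1/(1 - c x)^r = sum_{k>=0} c^k C(k + r - 1, r - 1) x^k follows by substituting y = c x into 1/(1 - y)^r = sum_{k>=0} C(k + r - 1, r - 1) y^k.
For c = 4, r = 6, k = 9:
4^9 * C(14, 5) = 262144 * 2002 = 524812288.

524812288


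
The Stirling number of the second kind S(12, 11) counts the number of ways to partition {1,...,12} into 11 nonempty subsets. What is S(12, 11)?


Using the explicit formula S(n,k) = (1/k!) sum_{j=0}^{k} (-1)^(k-j) C(k,j) j^n:
S(12, 11) = 66
Equivalently, S(n,k) is n! times the coefficient of x^n in the EGF (e^x - 1)^k / k!.

66


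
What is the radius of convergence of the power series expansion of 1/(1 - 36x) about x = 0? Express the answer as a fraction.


Expanding 1/(1 - 36x) = sum_{k>=0} 36^k x^k, the series converges when |36x| < 1, i.e., |x| < 1/36.
So the radius of convergence is 1/36 = 1/36.

1/36


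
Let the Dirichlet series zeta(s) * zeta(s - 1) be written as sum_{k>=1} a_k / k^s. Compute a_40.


Convolution gives a_k = sum_{d | k} d * 1 = sum_{d | k} d = sigma(k), the sum of positive divisors of k.
For k = 40, the divisors are 1, 2, 4, 5, 8, 10, 20, 40, so
sigma(40) = 1 + 2 + 4 + 5 + 8 + 10 + 20 + 40 = 90.

90


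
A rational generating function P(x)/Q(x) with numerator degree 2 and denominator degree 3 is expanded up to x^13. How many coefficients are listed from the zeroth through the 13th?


Expanding up to x^13 gives the coefficients for x^0, x^1, ..., x^13.
That is 13 + 1 = 14 coefficients in total.

14


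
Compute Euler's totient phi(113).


phi(n) counts integers in [1, n] coprime to n. Using the multiplicative formula phi(n) = n * prod_{p | n} (1 - 1/p):
113 = 113, so
phi(113) = 113 * (1 - 1/113) = 112.

112


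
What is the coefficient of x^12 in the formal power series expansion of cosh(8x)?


The Maclaurin series is cosh(t) = sum_{m>=0} t^(2m) / (2m)!, so substituting t = 8x, only even powers of x are nonzero, with coefficient of x^(2m) equal to 8^(2m) / (2m)!.
For x^12 the coefficient is 8^12/12! = 68719476736/479001600 = 67108864/467775.

67108864/467775


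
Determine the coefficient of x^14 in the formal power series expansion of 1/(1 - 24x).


The geometric series identity gives 1/(1 - c x) = sum_{k>=0} c^k x^k, so the coefficient of x^k is c^k.
Here c = 24 and k = 14.
Computing: 24^14 = 21035720123168587776

21035720123168587776


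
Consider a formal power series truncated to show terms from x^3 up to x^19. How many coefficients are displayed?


From x^3 to x^19 inclusive, the count is 19 - 3 + 1 = 17.

17


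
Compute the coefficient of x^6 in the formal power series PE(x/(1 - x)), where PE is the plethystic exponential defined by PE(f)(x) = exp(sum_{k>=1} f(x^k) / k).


For f(x) = x/(1 - x) we have
sum_{k>=1} f(x^k) / k = sum_{k>=1} (1/k) * x^k / (1 - x^k) = sum_{k, m >= 1} x^(k m) / k,
which after exponentiating simplifies to
PE(x/(1 - x)) = prod_{k>=1} 1 / (1 - x^k).
This is the generating function for the partition function p(n), so the coefficient of x^6 is p(6).
Computing p(6) by dynamic programming over parts 1, 2, ..., 6: p(6) = 11.

11


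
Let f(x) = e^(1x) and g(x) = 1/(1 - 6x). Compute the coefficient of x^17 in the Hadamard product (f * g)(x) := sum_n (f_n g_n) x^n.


Expanding: f_k = 1^k/k! (from e^(1x)) and g_k = 6^k (from 1/(1 - 6x)). So the Hadamard coefficient (f * g)_k = 1^k 6^k / k! = (6)^k / k!.
For k = 17: 6^17/17! = 16926659444736/355687428096000 = 708588/14889875.

708588/14889875


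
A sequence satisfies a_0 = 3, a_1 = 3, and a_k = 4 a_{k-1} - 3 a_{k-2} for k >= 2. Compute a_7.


The characteristic equation is t^2 - 4 t + 3 = 0, with roots r_1 = 3 and r_2 = 1 (so c_1 = r_1 + r_2, c_2 = -r_1 r_2 as required).
One can use the closed form a_n = A r_1^n + B r_2^n, but direct iteration is more reliable:
a_0 = 3, a_1 = 3, a_2 = 3, a_3 = 3, a_4 = 3, a_5 = 3, a_6 = 3, a_7 = 3.
So a_7 = 3.

3


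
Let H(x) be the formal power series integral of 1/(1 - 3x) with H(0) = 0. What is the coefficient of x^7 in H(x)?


1/(1 - 3x) = sum_{k>=0} 3^k x^k. Integrating termwise with H(0) = 0:
H(x) = sum_{k>=0} 3^k x^(k+1) / (k+1) = sum_{m>=1} 3^(m-1) x^m / m.
For m = 7: 3^6/7 = 729/7 = 729/7.

729/7


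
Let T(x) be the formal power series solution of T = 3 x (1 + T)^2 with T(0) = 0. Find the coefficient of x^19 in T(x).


Apply the Lagrange inversion formula: if T = 3 x * phi(T) with phi(t) = (1 + t)^2, then [x^n] T = 3^n * (1/n) [t^(n-1)] phi(t)^n = 3^n * (1/n) [t^(n-1)] (1 + t)^(2n) = 3^n * (1/n) C(2n, n-1).
Using the identity C(2n, n-1) = C(2n, n) * n / (n+1), the unscaled factor equals C(2n, n) / (n+1) = C_n, the n-th Catalan number.
For n = 19: C_19 = C(38, 19) / 20 = 35345263800/20 = 1767263190.
With the 3^19 = 1162261467 factor, the coefficient is 1162261467 * 1767263190 = 2054021907784499730.

2054021907784499730


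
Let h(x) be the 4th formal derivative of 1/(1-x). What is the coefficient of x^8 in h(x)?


Differentiating 4 times: d^4/dx^4 [1/(1-x)] = 4!/(1-x)^5.
The expansion 1/(1-x)^5 = sum_{k>=0} C(k+4, 4) x^k, so the coefficient of x^n in 4!/(1-x)^5 is 4! * C(n+4, 4).
For n = 8: 24 * C(12, 4) = 24 * 495 = 11880

11880


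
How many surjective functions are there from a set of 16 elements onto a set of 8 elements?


By inclusion-exclusion on which target elements are missed, the number of surjections from an n-set onto a k-set is
surj(n, k) = sum_{j=0}^{k} (-1)^j C(k, j) (k - j)^n.
Equivalently surj(n, k) = k! * S(n, k), where S(n, k) is the Stirling number of the second kind.
For n = 16, k = 8:
S(16, 8) = 2141764053, so
surj = 8! * 2141764053 = 40320 * 2141764053 = 86355926616960.

86355926616960


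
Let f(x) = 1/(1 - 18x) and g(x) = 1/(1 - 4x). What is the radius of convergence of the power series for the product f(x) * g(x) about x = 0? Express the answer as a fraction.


The radius of 1/(1 - 18x) is 1/18 (nearest singularity at x = 1/18), and the radius of 1/(1 - 4x) is 1/4.
The product f(x)*g(x) = 1/((1 - 18x)(1 - 4x)) has singularities at both 1/18 and 1/4, so its radius of convergence is the distance to the nearest one:
min(1/18, 1/4) = 1/18.

1/18


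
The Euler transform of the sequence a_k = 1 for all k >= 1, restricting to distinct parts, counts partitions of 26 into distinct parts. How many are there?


Partitions of 26 into distinct parts can be computed via generating function.
Product (1+x)(1+x^2)(1+x^3)...
The coefficient of x^26 = 165

165


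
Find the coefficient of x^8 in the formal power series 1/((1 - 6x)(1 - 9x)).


By partial fractions or Cauchy convolution:
The coefficient equals sum_{k=0}^{8} 6^k * 9^(8-k).
= 125780931

125780931


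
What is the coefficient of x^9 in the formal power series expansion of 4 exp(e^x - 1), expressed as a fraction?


exp(e^x - 1) is the exponential generating function for the Bell numbers Bell_k: exp(e^x - 1) = sum_{k>=0} Bell_k x^k / k!.
So the coefficient of x^9 in 4 exp(e^x - 1) is 4 Bell_9 / 9!.
Computing: Bell_9 = 21147 and 9! = 362880, giving
4 * 21147/362880 = 1007/4320.

1007/4320


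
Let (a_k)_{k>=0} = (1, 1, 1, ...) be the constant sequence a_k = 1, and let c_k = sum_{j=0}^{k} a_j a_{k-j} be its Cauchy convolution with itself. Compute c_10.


Since a_j = 1 for all j >= 0, the convolution sum becomes
c_k = sum_{j=0}^{k} 1 * 1 = 1 * (k + 1).
Equivalently, the generating function of (a_k) is 1/(1 - x) and its square is 1/(1 - x)^2 = sum_{k>=0} 1(k + 1) x^k.
For k = 10: 1 * 11 = 11.

11


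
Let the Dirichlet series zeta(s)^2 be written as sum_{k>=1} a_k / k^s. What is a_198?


The Dirichlet convolution of the constant function 1 with itself gives (1 * 1)(k) = sum_{d | k} 1 = d(k), the number of positive divisors of k.
Since zeta(s) = sum_{k>=1} 1/k^s, we have zeta(s)^2 = sum_{k>=1} d(k)/k^s, so a_k = d(k).
For k = 198: the divisors are 1, 2, 3, 6, 9, 11, 18, 22, 33, 66, 99, 198.
Count = 12.

12


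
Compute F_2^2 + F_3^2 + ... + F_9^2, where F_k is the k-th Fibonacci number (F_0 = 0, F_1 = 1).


There is a standard identity sum_{k=0}^{N} F_k^2 = F_N * F_{N+1} (proved inductively from the telescoping relation F_k^2 = F_k F_{k+1} - F_{k-1} F_k). Then
sum_{k=2}^{9} F_k^2 = F_9 F_10 - F_1 F_2.
Computing: F_9 = 34, F_10 = 55, F_1 = 1, F_2 = 1.
Sum = 34 * 55 - 1 * 1 = 1869.

1869


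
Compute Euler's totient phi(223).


phi(n) counts integers in [1, n] coprime to n. Using the multiplicative formula phi(n) = n * prod_{p | n} (1 - 1/p):
223 = 223, so
phi(223) = 223 * (1 - 1/223) = 222.

222


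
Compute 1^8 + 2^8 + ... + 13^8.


This power sum has a closed form given by Faulhaber's formula
sum_{k=1}^{m} k^p = (1 / (p + 1)) * sum_{j=0}^{p} C(p + 1, j) B_j m^(p + 1 - j),
but for small m direct computation is fastest:
1 + 256 + 6561 + 65536 + 390625 + 1679616 + 5764801 + 16777216 + 43046721 + 100000000 + 214358881 + 429981696 + 815730721 = 1627802631.

1627802631


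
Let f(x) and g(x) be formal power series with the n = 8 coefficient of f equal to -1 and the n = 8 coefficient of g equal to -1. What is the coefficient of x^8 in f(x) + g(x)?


Addition of formal power series is termwise.
The coefficient of x^8 in f + g = -1 + -1
= -2

-2


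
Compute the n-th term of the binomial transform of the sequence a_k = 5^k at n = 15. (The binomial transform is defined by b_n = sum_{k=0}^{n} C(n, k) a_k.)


With a_k = 5^k, b_n = sum_{k=0}^{n} C(n, k) 5^k = (1 + 5)^n by the binomial theorem.
For n = 15: (1 + 5)^15 = 6^15 = 470184984576.

470184984576


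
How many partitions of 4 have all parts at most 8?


Using the generating function (1-x)^(-1)(1-x^2)^(-1)...(1-x^8)^(-1),
the coefficient of x^4 counts these restricted partitions.
Result = 5

5


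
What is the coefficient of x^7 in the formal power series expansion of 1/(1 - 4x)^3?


The general identity 1/(1 - c x)^r = sum_{k>=0} c^k C(k + r - 1, r - 1) x^k follows by substituting y = c x into 1/(1 - y)^r = sum_{k>=0} C(k + r - 1, r - 1) y^k.
For c = 4, r = 3, k = 7:
4^7 * C(9, 2) = 16384 * 36 = 589824.

589824


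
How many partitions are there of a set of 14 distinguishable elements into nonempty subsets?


Bell_14 can be computed from the Bell triangle or from Dobinski's identity Bell_n = (1/e) * sum_{k>=0} k^n / k!.
Computing Bell_14 = 190899322.

190899322


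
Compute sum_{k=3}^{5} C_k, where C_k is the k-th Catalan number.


C_3 through C_5: 5, 14, 42
Sum = 5 + 14 + 42
= 61

61


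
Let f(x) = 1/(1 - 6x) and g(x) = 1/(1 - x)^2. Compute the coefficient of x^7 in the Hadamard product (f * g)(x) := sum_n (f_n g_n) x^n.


f has coefficients f_k = 6^k. For g = 1/(1 - x)^2 the coefficient is g_k = C(k + 1, 1) = k + 1. The Hadamard coefficient is (f * g)_k = 6^k * (k + 1).
For k = 7: 6^7 * 8 = 279936 * 8 = 2239488.

2239488


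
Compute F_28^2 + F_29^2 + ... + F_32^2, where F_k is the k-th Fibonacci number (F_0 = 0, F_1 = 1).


There is a standard identity sum_{k=0}^{N} F_k^2 = F_N * F_{N+1} (proved inductively from the telescoping relation F_k^2 = F_k F_{k+1} - F_{k-1} F_k). Then
sum_{k=28}^{32} F_k^2 = F_32 F_33 - F_27 F_28.
Computing: F_32 = 2178309, F_33 = 3524578, F_27 = 196418, F_28 = 317811.
Sum = 2178309 * 3524578 - 196418 * 317811 = 7615196177604.

7615196177604


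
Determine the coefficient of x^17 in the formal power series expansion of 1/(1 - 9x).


The geometric series identity gives 1/(1 - c x) = sum_{k>=0} c^k x^k, so the coefficient of x^k is c^k.
Here c = 9 and k = 17.
Computing: 9^17 = 16677181699666569

16677181699666569


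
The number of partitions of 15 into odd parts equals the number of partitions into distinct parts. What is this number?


Computing partitions of 15 into odd parts (1, 3, 5, ...):
Using the generating function prod_{k>=0} 1/(1-x^(2k+1)),
the count is 27

27


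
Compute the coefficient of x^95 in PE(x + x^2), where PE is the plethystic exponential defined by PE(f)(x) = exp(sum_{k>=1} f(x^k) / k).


With f(x) = x + x^2, the exponent is sum_{k>=1} (x^k + x^(2k)) / k = -ln(1 - x) - ln(1 - x^2). Exponentiating:
PE(x + x^2) = 1 / ((1 - x)(1 - x^2)).
This is the generating function for partitions of n into parts of size 1 or 2. The number of 2's can be any j in 0..47, and the rest are 1's, so
[x^95] = floor(95/2) + 1 = 48.

48
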